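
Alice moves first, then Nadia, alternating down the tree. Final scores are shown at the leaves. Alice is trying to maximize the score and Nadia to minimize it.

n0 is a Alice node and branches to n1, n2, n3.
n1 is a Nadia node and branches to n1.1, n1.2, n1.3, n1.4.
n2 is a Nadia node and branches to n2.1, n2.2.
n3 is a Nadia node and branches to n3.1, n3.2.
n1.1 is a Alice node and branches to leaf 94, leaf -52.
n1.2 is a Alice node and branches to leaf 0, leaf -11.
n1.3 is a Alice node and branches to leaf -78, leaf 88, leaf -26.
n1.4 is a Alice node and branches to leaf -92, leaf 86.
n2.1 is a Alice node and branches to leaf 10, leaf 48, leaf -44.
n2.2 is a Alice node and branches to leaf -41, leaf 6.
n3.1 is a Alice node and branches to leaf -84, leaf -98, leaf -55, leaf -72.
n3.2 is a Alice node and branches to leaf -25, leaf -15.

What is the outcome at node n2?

6

n2.1 (Alice): max(10, 48, -44) = 48
n2.2 (Alice): max(-41, 6) = 6
n2 (Nadia): min(48, 6) = 6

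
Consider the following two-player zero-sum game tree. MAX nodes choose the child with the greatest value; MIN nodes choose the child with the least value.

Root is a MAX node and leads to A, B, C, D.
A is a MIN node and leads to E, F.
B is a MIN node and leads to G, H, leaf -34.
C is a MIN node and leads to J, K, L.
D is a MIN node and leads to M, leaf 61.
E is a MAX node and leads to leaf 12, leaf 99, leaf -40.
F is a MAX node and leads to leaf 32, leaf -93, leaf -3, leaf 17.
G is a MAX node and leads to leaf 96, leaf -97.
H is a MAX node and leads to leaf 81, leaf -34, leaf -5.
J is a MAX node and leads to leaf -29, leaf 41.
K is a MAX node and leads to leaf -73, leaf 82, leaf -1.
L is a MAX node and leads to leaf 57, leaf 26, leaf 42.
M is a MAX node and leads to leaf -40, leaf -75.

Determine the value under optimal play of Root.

41

E (MAX): max(12, 99, -40) = 99
F (MAX): max(32, -93, -3, 17) = 32
A (MIN): min(99, 32) = 32
G (MAX): max(96, -97) = 96
H (MAX): max(81, -34, -5) = 81
B (MIN): min(96, 81, -34) = -34
J (MAX): max(-29, 41) = 41
K (MAX): max(-73, 82, -1) = 82
L (MAX): max(57, 26, 42) = 57
C (MIN): min(41, 82, 57) = 41
M (MAX): max(-40, -75) = -40
D (MIN): min(-40, 61) = -40
Root (MAX): max(32, -34, 41, -40) = 41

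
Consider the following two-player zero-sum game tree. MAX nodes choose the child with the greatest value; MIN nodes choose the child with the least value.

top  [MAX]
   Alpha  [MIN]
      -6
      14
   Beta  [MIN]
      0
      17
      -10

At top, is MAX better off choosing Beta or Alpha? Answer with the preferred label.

Alpha

Beta (MIN): min(0, 17, -10) = -10
Alpha (MIN): min(-6, 14) = -6
MAX prefers the higher value; Beta=-10, Alpha=-6. Alpha is better since -6 > -10.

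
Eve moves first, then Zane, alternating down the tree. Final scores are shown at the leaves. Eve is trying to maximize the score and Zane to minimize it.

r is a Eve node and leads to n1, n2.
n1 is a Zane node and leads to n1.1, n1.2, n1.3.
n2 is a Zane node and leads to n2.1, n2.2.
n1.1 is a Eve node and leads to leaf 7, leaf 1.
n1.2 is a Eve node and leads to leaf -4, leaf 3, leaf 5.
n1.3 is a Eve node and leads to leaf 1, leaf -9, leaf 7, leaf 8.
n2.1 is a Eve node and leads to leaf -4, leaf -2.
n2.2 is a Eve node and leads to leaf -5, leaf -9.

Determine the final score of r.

5

n1.1 (Eve): max(7, 1) = 7
n1.2 (Eve): max(-4, 3, 5) = 5
n1.3 (Eve): max(1, -9, 7, 8) = 8
n1 (Zane): min(7, 5, 8) = 5
n2.1 (Eve): max(-4, -2) = -2
n2.2 (Eve): max(-5, -9) = -5
n2 (Zane): min(-2, -5) = -5
r (Eve): max(5, -5) = 5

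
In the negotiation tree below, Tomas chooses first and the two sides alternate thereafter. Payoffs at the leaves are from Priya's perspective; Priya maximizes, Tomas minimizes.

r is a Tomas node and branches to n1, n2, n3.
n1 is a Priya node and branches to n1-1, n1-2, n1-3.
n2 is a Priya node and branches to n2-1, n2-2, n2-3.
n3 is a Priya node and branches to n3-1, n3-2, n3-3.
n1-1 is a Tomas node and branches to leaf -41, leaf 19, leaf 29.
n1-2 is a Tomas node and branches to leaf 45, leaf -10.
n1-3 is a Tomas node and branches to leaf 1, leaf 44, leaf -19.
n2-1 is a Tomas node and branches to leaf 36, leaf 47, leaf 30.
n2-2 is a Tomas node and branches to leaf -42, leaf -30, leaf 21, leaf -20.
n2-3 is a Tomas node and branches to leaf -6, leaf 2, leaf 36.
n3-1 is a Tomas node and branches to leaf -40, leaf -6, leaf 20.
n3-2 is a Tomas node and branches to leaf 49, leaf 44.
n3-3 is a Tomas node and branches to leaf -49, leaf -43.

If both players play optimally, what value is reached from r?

n1-1 (Tomas): min(-41, 19, 29) = -41
n1-2 (Tomas): min(45, -10) = -10
n1-3 (Tomas): min(1, 44, -19) = -19
n1 (Priya): max(-41, -10, -19) = -10
n2-1 (Tomas): min(36, 47, 30) = 30
n2-2 (Tomas): min(-42, -30, 21, -20) = -42
n2-3 (Tomas): min(-6, 2, 36) = -6
n2 (Priya): max(30, -42, -6) = 30
n3-1 (Tomas): min(-40, -6, 20) = -40
n3-2 (Tomas): min(49, 44) = 44
n3-3 (Tomas): min(-49, -43) = -49
n3 (Priya): max(-40, 44, -49) = 44
r (Tomas): min(-10, 30, 44) = -10

-10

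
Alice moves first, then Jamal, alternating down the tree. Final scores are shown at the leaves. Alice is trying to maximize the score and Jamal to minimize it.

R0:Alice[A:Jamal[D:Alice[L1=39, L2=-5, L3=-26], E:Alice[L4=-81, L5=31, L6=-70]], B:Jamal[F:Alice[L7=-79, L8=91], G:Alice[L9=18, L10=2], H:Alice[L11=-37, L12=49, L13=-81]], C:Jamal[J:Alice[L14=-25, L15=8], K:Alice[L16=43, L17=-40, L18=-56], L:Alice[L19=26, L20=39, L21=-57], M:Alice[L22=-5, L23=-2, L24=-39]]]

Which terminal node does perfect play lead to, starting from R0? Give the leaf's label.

L5

D (Alice): max(39, -5, -26) = 39
E (Alice): max(-81, 31, -70) = 31
A (Jamal): min(39, 31) = 31
F (Alice): max(-79, 91) = 91
G (Alice): max(18, 2) = 18
H (Alice): max(-37, 49, -81) = 49
B (Jamal): min(91, 18, 49) = 18
J (Alice): max(-25, 8) = 8
K (Alice): max(43, -40, -56) = 43
L (Alice): max(26, 39, -57) = 39
M (Alice): max(-5, -2, -39) = -2
C (Jamal): min(8, 43, 39, -2) = -2
R0 (Alice): max(31, 18, -2) = 31
At R0, Alice picks A (highest: 31).
At A, Jamal picks E (lowest: 31).
At E, Alice picks L5 (highest: 31).
Terminal value 31.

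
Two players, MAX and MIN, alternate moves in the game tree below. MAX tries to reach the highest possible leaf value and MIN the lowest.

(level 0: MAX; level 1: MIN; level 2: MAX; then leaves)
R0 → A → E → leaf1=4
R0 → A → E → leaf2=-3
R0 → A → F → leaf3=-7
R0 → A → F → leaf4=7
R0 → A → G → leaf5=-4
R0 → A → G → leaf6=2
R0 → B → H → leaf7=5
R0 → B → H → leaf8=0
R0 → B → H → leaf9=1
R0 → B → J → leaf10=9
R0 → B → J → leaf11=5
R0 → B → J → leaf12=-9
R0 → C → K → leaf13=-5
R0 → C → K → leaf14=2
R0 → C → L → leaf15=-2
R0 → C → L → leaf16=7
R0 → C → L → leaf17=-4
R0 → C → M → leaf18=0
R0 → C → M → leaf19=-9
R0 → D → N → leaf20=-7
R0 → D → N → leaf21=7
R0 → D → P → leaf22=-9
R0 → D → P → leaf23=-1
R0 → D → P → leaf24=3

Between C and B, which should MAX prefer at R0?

B

K (MAX): max(-5, 2) = 2
L (MAX): max(-2, 7, -4) = 7
M (MAX): max(0, -9) = 0
C (MIN): min(2, 7, 0) = 0
H (MAX): max(5, 0, 1) = 5
J (MAX): max(9, 5, -9) = 9
B (MIN): min(5, 9) = 5
MAX prefers the higher value; C=0, B=5. B is better since 5 > 0.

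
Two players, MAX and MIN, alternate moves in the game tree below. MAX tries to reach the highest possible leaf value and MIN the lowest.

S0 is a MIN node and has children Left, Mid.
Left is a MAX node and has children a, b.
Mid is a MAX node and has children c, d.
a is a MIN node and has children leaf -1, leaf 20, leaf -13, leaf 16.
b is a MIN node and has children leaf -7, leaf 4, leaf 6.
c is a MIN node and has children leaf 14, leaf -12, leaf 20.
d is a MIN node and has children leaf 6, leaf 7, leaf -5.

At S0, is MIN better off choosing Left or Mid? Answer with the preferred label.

a (MIN): min(-1, 20, -13, 16) = -13
b (MIN): min(-7, 4, 6) = -7
Left (MAX): max(-13, -7) = -7
c (MIN): min(14, -12, 20) = -12
d (MIN): min(6, 7, -5) = -5
Mid (MAX): max(-12, -5) = -5
MIN prefers the lower value; Left=-7, Mid=-5. Left is better since -7 < -5.

Left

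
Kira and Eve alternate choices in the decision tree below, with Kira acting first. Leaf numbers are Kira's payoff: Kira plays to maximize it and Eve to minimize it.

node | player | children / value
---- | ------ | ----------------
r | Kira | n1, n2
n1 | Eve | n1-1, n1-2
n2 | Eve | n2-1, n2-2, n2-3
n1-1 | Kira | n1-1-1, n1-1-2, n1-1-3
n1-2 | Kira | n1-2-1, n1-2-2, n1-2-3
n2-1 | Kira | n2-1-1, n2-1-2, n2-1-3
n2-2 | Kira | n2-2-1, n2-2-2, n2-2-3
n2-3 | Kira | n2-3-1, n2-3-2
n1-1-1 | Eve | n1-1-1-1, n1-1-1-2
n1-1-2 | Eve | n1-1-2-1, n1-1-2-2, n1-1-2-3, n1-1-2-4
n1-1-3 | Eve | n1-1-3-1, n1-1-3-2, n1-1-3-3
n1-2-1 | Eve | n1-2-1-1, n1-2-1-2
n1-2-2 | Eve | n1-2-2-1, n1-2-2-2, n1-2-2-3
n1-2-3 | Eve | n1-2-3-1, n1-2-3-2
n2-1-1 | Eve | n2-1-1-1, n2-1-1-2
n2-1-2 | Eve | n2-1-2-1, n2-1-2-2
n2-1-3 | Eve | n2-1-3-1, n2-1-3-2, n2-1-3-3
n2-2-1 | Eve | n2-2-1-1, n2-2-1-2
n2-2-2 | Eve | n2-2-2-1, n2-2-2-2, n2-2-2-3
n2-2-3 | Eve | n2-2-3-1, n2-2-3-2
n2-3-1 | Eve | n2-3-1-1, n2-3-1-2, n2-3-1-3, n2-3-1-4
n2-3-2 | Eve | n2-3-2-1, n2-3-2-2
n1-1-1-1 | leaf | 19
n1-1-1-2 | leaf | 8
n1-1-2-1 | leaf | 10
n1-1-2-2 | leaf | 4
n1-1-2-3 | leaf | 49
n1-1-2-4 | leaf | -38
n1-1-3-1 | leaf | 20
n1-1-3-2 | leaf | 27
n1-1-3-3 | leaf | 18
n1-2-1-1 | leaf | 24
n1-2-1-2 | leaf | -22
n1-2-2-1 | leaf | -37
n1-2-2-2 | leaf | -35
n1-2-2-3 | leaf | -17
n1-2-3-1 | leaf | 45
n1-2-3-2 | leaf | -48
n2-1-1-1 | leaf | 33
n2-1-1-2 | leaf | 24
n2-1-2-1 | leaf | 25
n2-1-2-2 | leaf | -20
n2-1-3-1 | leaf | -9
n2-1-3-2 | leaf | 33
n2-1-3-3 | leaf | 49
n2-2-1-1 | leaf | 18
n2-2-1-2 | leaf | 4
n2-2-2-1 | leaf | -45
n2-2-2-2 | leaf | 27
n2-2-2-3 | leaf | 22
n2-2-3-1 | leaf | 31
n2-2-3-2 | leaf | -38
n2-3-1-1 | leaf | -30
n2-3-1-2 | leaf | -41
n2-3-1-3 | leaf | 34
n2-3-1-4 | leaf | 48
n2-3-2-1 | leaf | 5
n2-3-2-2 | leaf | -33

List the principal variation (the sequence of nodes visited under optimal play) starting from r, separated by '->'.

r -> n1 -> n1-2 -> n1-2-1 -> n1-2-1-2

n1-1-1 (Eve): min(19, 8) = 8
n1-1-2 (Eve): min(10, 4, 49, -38) = -38
n1-1-3 (Eve): min(20, 27, 18) = 18
n1-1 (Kira): max(8, -38, 18) = 18
n1-2-1 (Eve): min(24, -22) = -22
n1-2-2 (Eve): min(-37, -35, -17) = -37
n1-2-3 (Eve): min(45, -48) = -48
n1-2 (Kira): max(-22, -37, -48) = -22
n1 (Eve): min(18, -22) = -22
n2-1-1 (Eve): min(33, 24) = 24
n2-1-2 (Eve): min(25, -20) = -20
n2-1-3 (Eve): min(-9, 33, 49) = -9
n2-1 (Kira): max(24, -20, -9) = 24
n2-2-1 (Eve): min(18, 4) = 4
n2-2-2 (Eve): min(-45, 27, 22) = -45
n2-2-3 (Eve): min(31, -38) = -38
n2-2 (Kira): max(4, -45, -38) = 4
n2-3-1 (Eve): min(-30, -41, 34, 48) = -41
n2-3-2 (Eve): min(5, -33) = -33
n2-3 (Kira): max(-41, -33) = -33
n2 (Eve): min(24, 4, -33) = -33
r (Kira): max(-22, -33) = -22
At r, Kira picks n1 (highest: -22).
At n1, Eve picks n1-2 (lowest: -22).
At n1-2, Kira picks n1-2-1 (highest: -22).
At n1-2-1, Eve picks n1-2-1-2 (lowest: -22).
Terminal value -22.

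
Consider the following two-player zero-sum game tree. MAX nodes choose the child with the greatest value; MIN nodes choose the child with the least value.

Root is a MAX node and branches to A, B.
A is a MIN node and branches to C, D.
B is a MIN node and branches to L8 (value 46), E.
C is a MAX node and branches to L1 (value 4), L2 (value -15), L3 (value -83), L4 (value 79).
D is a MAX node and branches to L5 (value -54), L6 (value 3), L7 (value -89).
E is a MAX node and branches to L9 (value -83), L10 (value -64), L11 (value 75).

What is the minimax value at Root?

46

C (MAX): max(4, -15, -83, 79) = 79
D (MAX): max(-54, 3, -89) = 3
A (MIN): min(79, 3) = 3
E (MAX): max(-83, -64, 75) = 75
B (MIN): min(46, 75) = 46
Root (MAX): max(3, 46) = 46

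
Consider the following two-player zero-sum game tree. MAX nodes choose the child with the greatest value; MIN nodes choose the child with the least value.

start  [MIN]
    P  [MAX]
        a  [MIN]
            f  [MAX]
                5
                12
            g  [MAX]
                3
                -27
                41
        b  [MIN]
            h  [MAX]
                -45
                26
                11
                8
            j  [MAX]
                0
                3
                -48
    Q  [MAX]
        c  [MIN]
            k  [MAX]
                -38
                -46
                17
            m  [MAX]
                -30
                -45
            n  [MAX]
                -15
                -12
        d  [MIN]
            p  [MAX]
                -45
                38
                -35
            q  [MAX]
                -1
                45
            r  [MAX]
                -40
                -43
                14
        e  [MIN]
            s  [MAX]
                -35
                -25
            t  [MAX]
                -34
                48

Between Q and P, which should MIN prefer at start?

P

k (MAX): max(-38, -46, 17) = 17
m (MAX): max(-30, -45) = -30
n (MAX): max(-15, -12) = -12
c (MIN): min(17, -30, -12) = -30
p (MAX): max(-45, 38, -35) = 38
q (MAX): max(-1, 45) = 45
r (MAX): max(-40, -43, 14) = 14
d (MIN): min(38, 45, 14) = 14
s (MAX): max(-35, -25) = -25
t (MAX): max(-34, 48) = 48
e (MIN): min(-25, 48) = -25
Q (MAX): max(-30, 14, -25) = 14
f (MAX): max(5, 12) = 12
g (MAX): max(3, -27, 41) = 41
a (MIN): min(12, 41) = 12
h (MAX): max(-45, 26, 11, 8) = 26
j (MAX): max(0, 3, -48) = 3
b (MIN): min(26, 3) = 3
P (MAX): max(12, 3) = 12
MIN prefers the lower value; Q=14, P=12. P is better since 12 < 14.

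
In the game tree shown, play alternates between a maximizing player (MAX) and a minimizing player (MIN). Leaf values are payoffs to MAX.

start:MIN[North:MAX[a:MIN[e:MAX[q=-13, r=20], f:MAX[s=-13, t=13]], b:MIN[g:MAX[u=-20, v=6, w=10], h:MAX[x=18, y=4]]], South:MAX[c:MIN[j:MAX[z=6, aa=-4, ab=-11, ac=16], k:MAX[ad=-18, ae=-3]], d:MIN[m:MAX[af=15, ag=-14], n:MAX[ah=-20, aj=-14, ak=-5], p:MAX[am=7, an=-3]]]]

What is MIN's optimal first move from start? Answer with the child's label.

e (MAX): max(-13, 20) = 20
f (MAX): max(-13, 13) = 13
a (MIN): min(20, 13) = 13
g (MAX): max(-20, 6, 10) = 10
h (MAX): max(18, 4) = 18
b (MIN): min(10, 18) = 10
North (MAX): max(13, 10) = 13
j (MAX): max(6, -4, -11, 16) = 16
k (MAX): max(-18, -3) = -3
c (MIN): min(16, -3) = -3
m (MAX): max(15, -14) = 15
n (MAX): max(-20, -14, -5) = -5
p (MAX): max(7, -3) = 7
d (MIN): min(15, -5, 7) = -5
South (MAX): max(-3, -5) = -3
start (MIN): min(13, -3) = -3
MIN at start wants the lowest of {North=13, South=-3}, so chooses South.

South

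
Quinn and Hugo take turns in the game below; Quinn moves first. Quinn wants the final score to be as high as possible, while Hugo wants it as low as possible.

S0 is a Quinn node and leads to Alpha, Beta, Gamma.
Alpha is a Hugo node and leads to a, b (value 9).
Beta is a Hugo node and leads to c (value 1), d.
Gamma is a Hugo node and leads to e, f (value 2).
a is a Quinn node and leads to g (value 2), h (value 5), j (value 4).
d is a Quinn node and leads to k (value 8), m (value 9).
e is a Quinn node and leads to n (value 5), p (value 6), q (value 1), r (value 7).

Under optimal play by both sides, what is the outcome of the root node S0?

a (Quinn): max(2, 5, 4) = 5
Alpha (Hugo): min(5, 9) = 5
d (Quinn): max(8, 9) = 9
Beta (Hugo): min(1, 9) = 1
e (Quinn): max(5, 6, 1, 7) = 7
Gamma (Hugo): min(7, 2) = 2
S0 (Quinn): max(5, 1, 2) = 5

5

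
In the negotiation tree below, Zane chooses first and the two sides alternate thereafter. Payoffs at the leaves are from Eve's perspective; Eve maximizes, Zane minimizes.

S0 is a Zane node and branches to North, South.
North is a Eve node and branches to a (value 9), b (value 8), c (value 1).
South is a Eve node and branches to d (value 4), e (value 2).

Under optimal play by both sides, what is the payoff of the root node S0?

North (Eve): max(9, 8, 1) = 9
South (Eve): max(4, 2) = 4
S0 (Zane): min(9, 4) = 4

4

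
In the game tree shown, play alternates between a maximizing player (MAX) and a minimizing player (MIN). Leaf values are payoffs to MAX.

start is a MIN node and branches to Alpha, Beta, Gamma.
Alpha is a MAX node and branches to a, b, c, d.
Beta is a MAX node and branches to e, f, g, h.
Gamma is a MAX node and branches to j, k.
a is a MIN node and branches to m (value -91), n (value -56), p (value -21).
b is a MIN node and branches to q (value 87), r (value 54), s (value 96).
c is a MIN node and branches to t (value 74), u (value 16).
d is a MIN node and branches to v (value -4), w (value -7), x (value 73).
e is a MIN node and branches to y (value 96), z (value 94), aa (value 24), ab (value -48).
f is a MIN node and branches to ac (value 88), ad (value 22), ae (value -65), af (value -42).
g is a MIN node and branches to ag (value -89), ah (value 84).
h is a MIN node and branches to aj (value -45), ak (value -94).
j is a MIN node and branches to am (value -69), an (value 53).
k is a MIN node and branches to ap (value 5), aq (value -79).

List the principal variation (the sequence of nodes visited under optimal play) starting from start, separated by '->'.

a (MIN): min(-91, -56, -21) = -91
b (MIN): min(87, 54, 96) = 54
c (MIN): min(74, 16) = 16
d (MIN): min(-4, -7, 73) = -7
Alpha (MAX): max(-91, 54, 16, -7) = 54
e (MIN): min(96, 94, 24, -48) = -48
f (MIN): min(88, 22, -65, -42) = -65
g (MIN): min(-89, 84) = -89
h (MIN): min(-45, -94) = -94
Beta (MAX): max(-48, -65, -89, -94) = -48
j (MIN): min(-69, 53) = -69
k (MIN): min(5, -79) = -79
Gamma (MAX): max(-69, -79) = -69
start (MIN): min(54, -48, -69) = -69
At start, MIN picks Gamma (lowest: -69).
At Gamma, MAX picks j (highest: -69).
At j, MIN picks am (lowest: -69).
Terminal value -69.

start -> Gamma -> j -> am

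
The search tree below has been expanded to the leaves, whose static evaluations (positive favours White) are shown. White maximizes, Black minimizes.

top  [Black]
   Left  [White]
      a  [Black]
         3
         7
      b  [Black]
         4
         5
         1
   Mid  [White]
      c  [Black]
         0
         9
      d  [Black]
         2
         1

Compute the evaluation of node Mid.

c (Black): min(0, 9) = 0
d (Black): min(2, 1) = 1
Mid (White): max(0, 1) = 1

1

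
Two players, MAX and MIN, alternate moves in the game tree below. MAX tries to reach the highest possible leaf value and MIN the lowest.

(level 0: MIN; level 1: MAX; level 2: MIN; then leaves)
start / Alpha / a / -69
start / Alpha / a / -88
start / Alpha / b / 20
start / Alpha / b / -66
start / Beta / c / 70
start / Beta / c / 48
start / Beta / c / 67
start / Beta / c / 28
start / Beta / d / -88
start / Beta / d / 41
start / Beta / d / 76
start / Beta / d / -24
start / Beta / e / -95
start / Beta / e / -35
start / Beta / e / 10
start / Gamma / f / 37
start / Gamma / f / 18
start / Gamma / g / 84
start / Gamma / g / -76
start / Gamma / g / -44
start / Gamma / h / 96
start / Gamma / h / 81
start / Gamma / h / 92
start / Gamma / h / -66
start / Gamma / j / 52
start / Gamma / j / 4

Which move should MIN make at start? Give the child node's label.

a (MIN): min(-69, -88) = -88
b (MIN): min(20, -66) = -66
Alpha (MAX): max(-88, -66) = -66
c (MIN): min(70, 48, 67, 28) = 28
d (MIN): min(-88, 41, 76, -24) = -88
e (MIN): min(-95, -35, 10) = -95
Beta (MAX): max(28, -88, -95) = 28
f (MIN): min(37, 18) = 18
g (MIN): min(84, -76, -44) = -76
h (MIN): min(96, 81, 92, -66) = -66
j (MIN): min(52, 4) = 4
Gamma (MAX): max(18, -76, -66, 4) = 18
start (MIN): min(-66, 28, 18) = -66
MIN at start wants the lowest of {Alpha=-66, Beta=28, Gamma=18}, so chooses Alpha.

Alpha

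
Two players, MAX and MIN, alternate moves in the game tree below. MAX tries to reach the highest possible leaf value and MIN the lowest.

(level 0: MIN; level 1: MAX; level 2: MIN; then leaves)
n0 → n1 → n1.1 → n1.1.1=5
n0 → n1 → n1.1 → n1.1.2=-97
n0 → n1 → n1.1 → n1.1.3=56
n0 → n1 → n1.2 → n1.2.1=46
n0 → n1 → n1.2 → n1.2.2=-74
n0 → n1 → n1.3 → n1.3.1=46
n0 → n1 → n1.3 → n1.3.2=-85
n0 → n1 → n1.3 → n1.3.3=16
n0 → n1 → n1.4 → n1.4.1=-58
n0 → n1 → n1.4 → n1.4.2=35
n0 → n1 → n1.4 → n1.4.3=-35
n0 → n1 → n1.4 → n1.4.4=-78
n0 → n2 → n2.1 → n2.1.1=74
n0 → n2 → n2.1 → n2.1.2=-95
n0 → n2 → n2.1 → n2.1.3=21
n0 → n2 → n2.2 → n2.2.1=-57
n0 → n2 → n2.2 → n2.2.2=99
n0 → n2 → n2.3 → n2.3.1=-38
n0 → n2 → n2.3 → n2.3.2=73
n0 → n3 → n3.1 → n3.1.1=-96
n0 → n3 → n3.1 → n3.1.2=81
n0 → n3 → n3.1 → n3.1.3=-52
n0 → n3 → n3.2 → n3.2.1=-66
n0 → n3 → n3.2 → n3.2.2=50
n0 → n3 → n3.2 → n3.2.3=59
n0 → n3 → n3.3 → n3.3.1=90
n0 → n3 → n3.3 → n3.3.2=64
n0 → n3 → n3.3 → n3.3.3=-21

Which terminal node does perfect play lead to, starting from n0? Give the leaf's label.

n1.1 (MIN): min(5, -97, 56) = -97
n1.2 (MIN): min(46, -74) = -74
n1.3 (MIN): min(46, -85, 16) = -85
n1.4 (MIN): min(-58, 35, -35, -78) = -78
n1 (MAX): max(-97, -74, -85, -78) = -74
n2.1 (MIN): min(74, -95, 21) = -95
n2.2 (MIN): min(-57, 99) = -57
n2.3 (MIN): min(-38, 73) = -38
n2 (MAX): max(-95, -57, -38) = -38
n3.1 (MIN): min(-96, 81, -52) = -96
n3.2 (MIN): min(-66, 50, 59) = -66
n3.3 (MIN): min(90, 64, -21) = -21
n3 (MAX): max(-96, -66, -21) = -21
n0 (MIN): min(-74, -38, -21) = -74
At n0, MIN picks n1 (lowest: -74).
At n1, MAX picks n1.2 (highest: -74).
At n1.2, MIN picks n1.2.2 (lowest: -74).
Terminal value -74.

n1.2.2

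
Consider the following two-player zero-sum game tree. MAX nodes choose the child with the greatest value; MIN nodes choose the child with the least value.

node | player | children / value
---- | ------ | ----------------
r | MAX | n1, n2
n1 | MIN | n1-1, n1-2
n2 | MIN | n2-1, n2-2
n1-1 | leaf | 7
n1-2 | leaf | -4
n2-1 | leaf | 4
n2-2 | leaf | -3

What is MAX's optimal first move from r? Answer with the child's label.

n2

n1 (MIN): min(7, -4) = -4
n2 (MIN): min(4, -3) = -3
r (MAX): max(-4, -3) = -3
MAX at r wants the highest of {n1=-4, n2=-3}, so chooses n2.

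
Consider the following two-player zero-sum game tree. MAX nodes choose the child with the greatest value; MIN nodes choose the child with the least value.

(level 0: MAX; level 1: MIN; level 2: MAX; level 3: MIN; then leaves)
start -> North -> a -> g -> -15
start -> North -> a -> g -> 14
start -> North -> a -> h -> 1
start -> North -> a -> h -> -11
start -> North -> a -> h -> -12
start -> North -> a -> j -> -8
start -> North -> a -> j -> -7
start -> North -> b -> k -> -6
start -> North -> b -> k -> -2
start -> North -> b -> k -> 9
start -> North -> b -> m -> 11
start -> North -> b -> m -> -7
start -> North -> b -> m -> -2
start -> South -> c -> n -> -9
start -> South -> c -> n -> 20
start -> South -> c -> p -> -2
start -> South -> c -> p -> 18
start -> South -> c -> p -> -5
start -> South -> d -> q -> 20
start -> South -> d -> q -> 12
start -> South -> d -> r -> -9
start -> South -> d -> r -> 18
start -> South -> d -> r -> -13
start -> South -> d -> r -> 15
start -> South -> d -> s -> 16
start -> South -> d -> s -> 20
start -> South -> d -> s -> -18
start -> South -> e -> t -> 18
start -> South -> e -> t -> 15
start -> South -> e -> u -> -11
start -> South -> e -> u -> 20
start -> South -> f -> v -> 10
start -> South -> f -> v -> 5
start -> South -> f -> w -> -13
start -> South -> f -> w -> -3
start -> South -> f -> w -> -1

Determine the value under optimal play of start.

-5

g (MIN): min(-15, 14) = -15
h (MIN): min(1, -11, -12) = -12
j (MIN): min(-8, -7) = -8
a (MAX): max(-15, -12, -8) = -8
k (MIN): min(-6, -2, 9) = -6
m (MIN): min(11, -7, -2) = -7
b (MAX): max(-6, -7) = -6
North (MIN): min(-8, -6) = -8
n (MIN): min(-9, 20) = -9
p (MIN): min(-2, 18, -5) = -5
c (MAX): max(-9, -5) = -5
q (MIN): min(20, 12) = 12
r (MIN): min(-9, 18, -13, 15) = -13
s (MIN): min(16, 20, -18) = -18
d (MAX): max(12, -13, -18) = 12
t (MIN): min(18, 15) = 15
u (MIN): min(-11, 20) = -11
e (MAX): max(15, -11) = 15
v (MIN): min(10, 5) = 5
w (MIN): min(-13, -3, -1) = -13
f (MAX): max(5, -13) = 5
South (MIN): min(-5, 12, 15, 5) = -5
start (MAX): max(-8, -5) = -5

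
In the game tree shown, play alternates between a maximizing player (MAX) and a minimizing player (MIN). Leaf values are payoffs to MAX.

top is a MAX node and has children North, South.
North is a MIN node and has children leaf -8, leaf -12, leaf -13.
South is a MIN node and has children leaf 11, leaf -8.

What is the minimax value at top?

North (MIN): min(-8, -12, -13) = -13
South (MIN): min(11, -8) = -8
top (MAX): max(-13, -8) = -8

-8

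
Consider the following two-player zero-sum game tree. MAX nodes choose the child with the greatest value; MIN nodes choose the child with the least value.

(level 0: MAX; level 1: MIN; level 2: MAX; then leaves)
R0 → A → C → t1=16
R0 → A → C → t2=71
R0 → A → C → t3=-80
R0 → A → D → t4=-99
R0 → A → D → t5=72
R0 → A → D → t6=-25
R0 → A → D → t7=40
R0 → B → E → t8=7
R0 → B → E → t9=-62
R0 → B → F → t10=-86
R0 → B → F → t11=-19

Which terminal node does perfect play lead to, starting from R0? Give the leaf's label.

C (MAX): max(16, 71, -80) = 71
D (MAX): max(-99, 72, -25, 40) = 72
A (MIN): min(71, 72) = 71
E (MAX): max(7, -62) = 7
F (MAX): max(-86, -19) = -19
B (MIN): min(7, -19) = -19
R0 (MAX): max(71, -19) = 71
At R0, MAX picks A (highest: 71).
At A, MIN picks C (lowest: 71).
At C, MAX picks t2 (highest: 71).
Terminal value 71.

t2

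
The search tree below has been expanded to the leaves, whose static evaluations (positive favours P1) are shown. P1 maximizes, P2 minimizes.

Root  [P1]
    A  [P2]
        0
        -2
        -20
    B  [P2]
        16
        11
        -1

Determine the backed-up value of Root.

-1

A (P2): min(0, -2, -20) = -20
B (P2): min(16, 11, -1) = -1
Root (P1): max(-20, -1) = -1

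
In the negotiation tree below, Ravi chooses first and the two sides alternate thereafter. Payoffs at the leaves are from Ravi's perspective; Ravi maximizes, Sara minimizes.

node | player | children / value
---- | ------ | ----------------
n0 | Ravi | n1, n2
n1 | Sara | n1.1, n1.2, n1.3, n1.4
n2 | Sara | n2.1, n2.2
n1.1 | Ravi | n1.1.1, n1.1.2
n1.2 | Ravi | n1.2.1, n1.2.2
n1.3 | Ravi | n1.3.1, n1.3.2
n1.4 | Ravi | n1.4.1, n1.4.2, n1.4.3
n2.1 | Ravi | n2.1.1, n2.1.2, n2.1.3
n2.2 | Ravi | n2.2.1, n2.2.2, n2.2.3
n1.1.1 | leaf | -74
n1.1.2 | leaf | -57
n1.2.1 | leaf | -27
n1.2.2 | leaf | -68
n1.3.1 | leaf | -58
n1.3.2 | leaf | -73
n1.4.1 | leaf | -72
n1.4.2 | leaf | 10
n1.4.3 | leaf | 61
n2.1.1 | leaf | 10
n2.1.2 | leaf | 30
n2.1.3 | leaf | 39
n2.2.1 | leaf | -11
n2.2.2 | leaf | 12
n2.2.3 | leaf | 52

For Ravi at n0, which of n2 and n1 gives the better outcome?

n2

n2.1 (Ravi): max(10, 30, 39) = 39
n2.2 (Ravi): max(-11, 12, 52) = 52
n2 (Sara): min(39, 52) = 39
n1.1 (Ravi): max(-74, -57) = -57
n1.2 (Ravi): max(-27, -68) = -27
n1.3 (Ravi): max(-58, -73) = -58
n1.4 (Ravi): max(-72, 10, 61) = 61
n1 (Sara): min(-57, -27, -58, 61) = -58
Ravi prefers the higher value; n2=39, n1=-58. n2 is better since 39 > -58.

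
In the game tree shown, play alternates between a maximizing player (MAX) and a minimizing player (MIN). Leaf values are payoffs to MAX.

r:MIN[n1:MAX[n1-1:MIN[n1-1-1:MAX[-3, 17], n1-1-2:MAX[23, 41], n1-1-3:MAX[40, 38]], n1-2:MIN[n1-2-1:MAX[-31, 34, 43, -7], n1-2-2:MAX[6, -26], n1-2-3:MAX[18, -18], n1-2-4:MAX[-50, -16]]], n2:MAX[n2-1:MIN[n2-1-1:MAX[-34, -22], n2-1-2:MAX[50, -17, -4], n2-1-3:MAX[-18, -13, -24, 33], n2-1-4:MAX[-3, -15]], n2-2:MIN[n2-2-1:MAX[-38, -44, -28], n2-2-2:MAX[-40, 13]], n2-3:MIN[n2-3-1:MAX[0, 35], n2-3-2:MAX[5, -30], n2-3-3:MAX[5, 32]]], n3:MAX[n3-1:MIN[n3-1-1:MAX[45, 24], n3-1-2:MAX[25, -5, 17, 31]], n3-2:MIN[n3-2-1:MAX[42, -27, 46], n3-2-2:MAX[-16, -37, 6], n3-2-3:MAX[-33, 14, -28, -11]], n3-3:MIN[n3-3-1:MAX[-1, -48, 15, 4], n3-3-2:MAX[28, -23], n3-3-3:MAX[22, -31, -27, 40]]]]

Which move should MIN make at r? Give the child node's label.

n2

n1-1-1 (MAX): max(-3, 17) = 17
n1-1-2 (MAX): max(23, 41) = 41
n1-1-3 (MAX): max(40, 38) = 40
n1-1 (MIN): min(17, 41, 40) = 17
n1-2-1 (MAX): max(-31, 34, 43, -7) = 43
n1-2-2 (MAX): max(6, -26) = 6
n1-2-3 (MAX): max(18, -18) = 18
n1-2-4 (MAX): max(-50, -16) = -16
n1-2 (MIN): min(43, 6, 18, -16) = -16
n1 (MAX): max(17, -16) = 17
n2-1-1 (MAX): max(-34, -22) = -22
n2-1-2 (MAX): max(50, -17, -4) = 50
n2-1-3 (MAX): max(-18, -13, -24, 33) = 33
n2-1-4 (MAX): max(-3, -15) = -3
n2-1 (MIN): min(-22, 50, 33, -3) = -22
n2-2-1 (MAX): max(-38, -44, -28) = -28
n2-2-2 (MAX): max(-40, 13) = 13
n2-2 (MIN): min(-28, 13) = -28
n2-3-1 (MAX): max(0, 35) = 35
n2-3-2 (MAX): max(5, -30) = 5
n2-3-3 (MAX): max(5, 32) = 32
n2-3 (MIN): min(35, 5, 32) = 5
n2 (MAX): max(-22, -28, 5) = 5
n3-1-1 (MAX): max(45, 24) = 45
n3-1-2 (MAX): max(25, -5, 17, 31) = 31
n3-1 (MIN): min(45, 31) = 31
n3-2-1 (MAX): max(42, -27, 46) = 46
n3-2-2 (MAX): max(-16, -37, 6) = 6
n3-2-3 (MAX): max(-33, 14, -28, -11) = 14
n3-2 (MIN): min(46, 6, 14) = 6
n3-3-1 (MAX): max(-1, -48, 15, 4) = 15
n3-3-2 (MAX): max(28, -23) = 28
n3-3-3 (MAX): max(22, -31, -27, 40) = 40
n3-3 (MIN): min(15, 28, 40) = 15
n3 (MAX): max(31, 6, 15) = 31
r (MIN): min(17, 5, 31) = 5
MIN at r wants the lowest of {n1=17, n2=5, n3=31}, so chooses n2.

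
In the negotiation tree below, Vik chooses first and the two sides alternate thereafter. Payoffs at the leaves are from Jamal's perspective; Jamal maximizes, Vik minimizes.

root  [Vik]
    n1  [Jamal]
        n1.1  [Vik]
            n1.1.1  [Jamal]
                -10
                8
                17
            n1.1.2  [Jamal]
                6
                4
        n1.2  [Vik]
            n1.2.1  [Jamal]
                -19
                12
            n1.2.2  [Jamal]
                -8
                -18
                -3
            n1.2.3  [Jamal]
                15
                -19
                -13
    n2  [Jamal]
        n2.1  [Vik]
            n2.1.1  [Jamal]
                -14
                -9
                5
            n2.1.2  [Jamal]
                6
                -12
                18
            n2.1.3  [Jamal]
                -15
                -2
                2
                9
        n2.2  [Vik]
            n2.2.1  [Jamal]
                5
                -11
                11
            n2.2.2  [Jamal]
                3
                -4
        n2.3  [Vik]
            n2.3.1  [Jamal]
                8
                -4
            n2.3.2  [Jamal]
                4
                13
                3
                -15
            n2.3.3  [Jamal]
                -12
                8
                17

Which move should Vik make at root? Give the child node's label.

n1

n1.1.1 (Jamal): max(-10, 8, 17) = 17
n1.1.2 (Jamal): max(6, 4) = 6
n1.1 (Vik): min(17, 6) = 6
n1.2.1 (Jamal): max(-19, 12) = 12
n1.2.2 (Jamal): max(-8, -18, -3) = -3
n1.2.3 (Jamal): max(15, -19, -13) = 15
n1.2 (Vik): min(12, -3, 15) = -3
n1 (Jamal): max(6, -3) = 6
n2.1.1 (Jamal): max(-14, -9, 5) = 5
n2.1.2 (Jamal): max(6, -12, 18) = 18
n2.1.3 (Jamal): max(-15, -2, 2, 9) = 9
n2.1 (Vik): min(5, 18, 9) = 5
n2.2.1 (Jamal): max(5, -11, 11) = 11
n2.2.2 (Jamal): max(3, -4) = 3
n2.2 (Vik): min(11, 3) = 3
n2.3.1 (Jamal): max(8, -4) = 8
n2.3.2 (Jamal): max(4, 13, 3, -15) = 13
n2.3.3 (Jamal): max(-12, 8, 17) = 17
n2.3 (Vik): min(8, 13, 17) = 8
n2 (Jamal): max(5, 3, 8) = 8
root (Vik): min(6, 8) = 6
Vik at root wants the lowest of {n1=6, n2=8}, so chooses n1.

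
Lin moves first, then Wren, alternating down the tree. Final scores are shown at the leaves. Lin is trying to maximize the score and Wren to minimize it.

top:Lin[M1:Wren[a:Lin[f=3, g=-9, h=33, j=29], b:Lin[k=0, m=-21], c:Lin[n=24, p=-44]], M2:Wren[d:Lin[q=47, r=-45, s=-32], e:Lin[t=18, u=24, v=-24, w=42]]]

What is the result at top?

a (Lin): max(3, -9, 33, 29) = 33
b (Lin): max(0, -21) = 0
c (Lin): max(24, -44) = 24
M1 (Wren): min(33, 0, 24) = 0
d (Lin): max(47, -45, -32) = 47
e (Lin): max(18, 24, -24, 42) = 42
M2 (Wren): min(47, 42) = 42
top (Lin): max(0, 42) = 42

42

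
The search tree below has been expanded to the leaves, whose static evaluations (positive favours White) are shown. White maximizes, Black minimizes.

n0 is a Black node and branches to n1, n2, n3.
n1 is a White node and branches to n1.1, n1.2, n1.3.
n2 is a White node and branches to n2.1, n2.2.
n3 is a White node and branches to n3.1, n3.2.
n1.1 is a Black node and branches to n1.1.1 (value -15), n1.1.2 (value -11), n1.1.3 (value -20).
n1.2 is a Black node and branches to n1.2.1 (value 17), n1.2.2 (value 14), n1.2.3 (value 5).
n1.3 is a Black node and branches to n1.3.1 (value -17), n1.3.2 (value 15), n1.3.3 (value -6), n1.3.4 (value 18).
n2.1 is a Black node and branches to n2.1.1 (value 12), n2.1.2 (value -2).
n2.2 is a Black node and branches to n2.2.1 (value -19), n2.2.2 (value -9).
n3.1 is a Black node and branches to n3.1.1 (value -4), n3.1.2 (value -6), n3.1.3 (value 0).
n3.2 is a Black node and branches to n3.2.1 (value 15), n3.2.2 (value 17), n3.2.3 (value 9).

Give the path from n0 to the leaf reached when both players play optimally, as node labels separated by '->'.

n1.1 (Black): min(-15, -11, -20) = -20
n1.2 (Black): min(17, 14, 5) = 5
n1.3 (Black): min(-17, 15, -6, 18) = -17
n1 (White): max(-20, 5, -17) = 5
n2.1 (Black): min(12, -2) = -2
n2.2 (Black): min(-19, -9) = -19
n2 (White): max(-2, -19) = -2
n3.1 (Black): min(-4, -6, 0) = -6
n3.2 (Black): min(15, 17, 9) = 9
n3 (White): max(-6, 9) = 9
n0 (Black): min(5, -2, 9) = -2
At n0, Black picks n2 (lowest: -2).
At n2, White picks n2.1 (highest: -2).
At n2.1, Black picks n2.1.2 (lowest: -2).
Terminal value -2.

n0 -> n2 -> n2.1 -> n2.1.2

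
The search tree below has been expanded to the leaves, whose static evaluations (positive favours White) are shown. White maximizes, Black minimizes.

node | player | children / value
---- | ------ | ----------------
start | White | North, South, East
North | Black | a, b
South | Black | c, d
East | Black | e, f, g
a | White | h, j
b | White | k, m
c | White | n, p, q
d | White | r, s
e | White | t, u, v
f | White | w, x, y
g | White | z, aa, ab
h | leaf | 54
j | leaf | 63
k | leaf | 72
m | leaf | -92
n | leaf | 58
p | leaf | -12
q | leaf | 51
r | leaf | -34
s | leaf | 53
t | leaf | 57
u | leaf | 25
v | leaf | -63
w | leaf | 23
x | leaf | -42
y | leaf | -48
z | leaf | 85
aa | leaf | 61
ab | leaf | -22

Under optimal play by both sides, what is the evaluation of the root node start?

a (White): max(54, 63) = 63
b (White): max(72, -92) = 72
North (Black): min(63, 72) = 63
c (White): max(58, -12, 51) = 58
d (White): max(-34, 53) = 53
South (Black): min(58, 53) = 53
e (White): max(57, 25, -63) = 57
f (White): max(23, -42, -48) = 23
g (White): max(85, 61, -22) = 85
East (Black): min(57, 23, 85) = 23
start (White): max(63, 53, 23) = 63

63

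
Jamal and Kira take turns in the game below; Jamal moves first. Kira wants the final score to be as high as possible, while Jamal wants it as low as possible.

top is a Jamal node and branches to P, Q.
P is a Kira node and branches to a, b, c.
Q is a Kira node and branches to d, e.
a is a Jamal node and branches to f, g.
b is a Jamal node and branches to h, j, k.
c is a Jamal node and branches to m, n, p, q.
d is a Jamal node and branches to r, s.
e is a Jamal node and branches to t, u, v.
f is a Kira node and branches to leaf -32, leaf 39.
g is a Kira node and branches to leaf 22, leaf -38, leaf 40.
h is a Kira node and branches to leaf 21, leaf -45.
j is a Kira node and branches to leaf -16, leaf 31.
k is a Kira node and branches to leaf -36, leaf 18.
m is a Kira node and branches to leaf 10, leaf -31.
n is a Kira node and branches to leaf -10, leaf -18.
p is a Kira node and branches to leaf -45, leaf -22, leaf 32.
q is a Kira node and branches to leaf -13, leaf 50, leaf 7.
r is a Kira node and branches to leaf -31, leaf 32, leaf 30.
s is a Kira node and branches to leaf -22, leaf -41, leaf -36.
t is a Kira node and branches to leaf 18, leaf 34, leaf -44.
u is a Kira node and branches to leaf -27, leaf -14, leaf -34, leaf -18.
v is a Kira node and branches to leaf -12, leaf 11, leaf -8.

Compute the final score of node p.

32

p (Kira): max(-45, -22, 32) = 32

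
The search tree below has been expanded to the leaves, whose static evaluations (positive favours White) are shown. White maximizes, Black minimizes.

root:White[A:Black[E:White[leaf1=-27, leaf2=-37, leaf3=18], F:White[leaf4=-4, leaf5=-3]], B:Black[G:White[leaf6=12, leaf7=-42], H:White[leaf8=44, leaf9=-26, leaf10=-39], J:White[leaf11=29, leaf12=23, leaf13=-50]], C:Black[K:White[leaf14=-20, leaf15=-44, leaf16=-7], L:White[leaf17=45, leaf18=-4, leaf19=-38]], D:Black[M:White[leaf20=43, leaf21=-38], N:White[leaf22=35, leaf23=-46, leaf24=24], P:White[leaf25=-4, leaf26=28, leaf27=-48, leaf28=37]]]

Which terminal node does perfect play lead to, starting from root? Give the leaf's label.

leaf22

E (White): max(-27, -37, 18) = 18
F (White): max(-4, -3) = -3
A (Black): min(18, -3) = -3
G (White): max(12, -42) = 12
H (White): max(44, -26, -39) = 44
J (White): max(29, 23, -50) = 29
B (Black): min(12, 44, 29) = 12
K (White): max(-20, -44, -7) = -7
L (White): max(45, -4, -38) = 45
C (Black): min(-7, 45) = -7
M (White): max(43, -38) = 43
N (White): max(35, -46, 24) = 35
P (White): max(-4, 28, -48, 37) = 37
D (Black): min(43, 35, 37) = 35
root (White): max(-3, 12, -7, 35) = 35
At root, White picks D (highest: 35).
At D, Black picks N (lowest: 35).
At N, White picks leaf22 (highest: 35).
Terminal value 35.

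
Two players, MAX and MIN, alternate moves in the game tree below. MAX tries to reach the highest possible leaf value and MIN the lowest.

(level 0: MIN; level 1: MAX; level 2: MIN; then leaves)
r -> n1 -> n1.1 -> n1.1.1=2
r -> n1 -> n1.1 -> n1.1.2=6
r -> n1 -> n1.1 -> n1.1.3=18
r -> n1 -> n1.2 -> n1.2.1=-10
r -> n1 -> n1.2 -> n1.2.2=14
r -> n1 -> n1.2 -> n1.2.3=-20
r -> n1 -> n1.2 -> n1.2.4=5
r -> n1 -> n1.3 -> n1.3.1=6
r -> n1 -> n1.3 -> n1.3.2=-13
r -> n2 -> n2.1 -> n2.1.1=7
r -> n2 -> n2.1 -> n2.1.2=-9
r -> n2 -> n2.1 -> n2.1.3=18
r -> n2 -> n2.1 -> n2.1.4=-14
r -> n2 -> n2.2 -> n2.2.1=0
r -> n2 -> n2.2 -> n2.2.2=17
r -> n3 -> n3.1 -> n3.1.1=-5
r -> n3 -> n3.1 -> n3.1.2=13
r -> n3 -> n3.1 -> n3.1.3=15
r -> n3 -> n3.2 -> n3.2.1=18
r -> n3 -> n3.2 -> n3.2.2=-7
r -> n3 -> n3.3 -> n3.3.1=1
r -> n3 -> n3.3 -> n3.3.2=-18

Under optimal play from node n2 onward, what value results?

n2.1 (MIN): min(7, -9, 18, -14) = -14
n2.2 (MIN): min(0, 17) = 0
n2 (MAX): max(-14, 0) = 0

0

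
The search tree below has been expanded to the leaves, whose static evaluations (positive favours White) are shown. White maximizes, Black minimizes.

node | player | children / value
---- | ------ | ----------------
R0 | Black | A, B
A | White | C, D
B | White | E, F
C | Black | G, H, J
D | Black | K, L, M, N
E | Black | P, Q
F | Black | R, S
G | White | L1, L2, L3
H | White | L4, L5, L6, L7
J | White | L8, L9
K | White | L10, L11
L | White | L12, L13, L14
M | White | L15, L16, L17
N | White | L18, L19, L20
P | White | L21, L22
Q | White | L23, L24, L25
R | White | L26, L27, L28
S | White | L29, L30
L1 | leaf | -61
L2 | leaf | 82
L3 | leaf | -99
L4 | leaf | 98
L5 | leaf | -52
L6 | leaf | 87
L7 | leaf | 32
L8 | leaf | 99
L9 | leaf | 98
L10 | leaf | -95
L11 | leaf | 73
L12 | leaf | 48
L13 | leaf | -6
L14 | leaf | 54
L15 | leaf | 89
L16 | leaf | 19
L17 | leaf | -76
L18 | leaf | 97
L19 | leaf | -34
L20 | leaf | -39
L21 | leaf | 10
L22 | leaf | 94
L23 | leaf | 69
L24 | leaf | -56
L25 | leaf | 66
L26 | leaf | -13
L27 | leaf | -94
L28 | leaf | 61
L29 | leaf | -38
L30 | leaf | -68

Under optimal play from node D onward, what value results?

K (White): max(-95, 73) = 73
L (White): max(48, -6, 54) = 54
M (White): max(89, 19, -76) = 89
N (White): max(97, -34, -39) = 97
D (Black): min(73, 54, 89, 97) = 54

54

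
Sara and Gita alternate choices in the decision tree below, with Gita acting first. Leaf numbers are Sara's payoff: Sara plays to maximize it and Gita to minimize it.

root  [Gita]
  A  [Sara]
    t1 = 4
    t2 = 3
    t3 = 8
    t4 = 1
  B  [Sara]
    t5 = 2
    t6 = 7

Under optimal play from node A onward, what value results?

A (Sara): max(4, 3, 8, 1) = 8

8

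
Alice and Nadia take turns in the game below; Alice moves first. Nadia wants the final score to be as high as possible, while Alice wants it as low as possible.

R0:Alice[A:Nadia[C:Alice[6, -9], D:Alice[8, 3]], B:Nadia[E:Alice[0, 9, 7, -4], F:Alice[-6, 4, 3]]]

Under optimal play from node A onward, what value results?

3

C (Alice): min(6, -9) = -9
D (Alice): min(8, 3) = 3
A (Nadia): max(-9, 3) = 3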